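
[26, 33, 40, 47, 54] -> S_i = 26 + 7*i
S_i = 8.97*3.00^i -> [8.97, 26.91, 80.73, 242.19, 726.57]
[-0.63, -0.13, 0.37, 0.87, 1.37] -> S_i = -0.63 + 0.50*i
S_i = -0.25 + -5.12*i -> [-0.25, -5.37, -10.49, -15.61, -20.73]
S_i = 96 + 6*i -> [96, 102, 108, 114, 120]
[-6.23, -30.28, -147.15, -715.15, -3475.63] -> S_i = -6.23*4.86^i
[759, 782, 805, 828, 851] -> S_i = 759 + 23*i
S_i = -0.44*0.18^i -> [-0.44, -0.08, -0.01, -0.0, -0.0]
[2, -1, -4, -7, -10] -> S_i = 2 + -3*i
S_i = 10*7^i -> [10, 70, 490, 3430, 24010]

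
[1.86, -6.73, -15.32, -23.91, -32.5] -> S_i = 1.86 + -8.59*i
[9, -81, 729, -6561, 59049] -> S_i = 9*-9^i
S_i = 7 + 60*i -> [7, 67, 127, 187, 247]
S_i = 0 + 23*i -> [0, 23, 46, 69, 92]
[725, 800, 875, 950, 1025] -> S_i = 725 + 75*i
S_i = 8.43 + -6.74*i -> [8.43, 1.69, -5.05, -11.79, -18.53]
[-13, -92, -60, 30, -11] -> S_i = Random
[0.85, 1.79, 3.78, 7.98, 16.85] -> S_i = 0.85*2.11^i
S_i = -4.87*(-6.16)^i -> [-4.87, 30.0, -184.8, 1138.34, -7012.16]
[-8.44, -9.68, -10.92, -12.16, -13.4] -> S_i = -8.44 + -1.24*i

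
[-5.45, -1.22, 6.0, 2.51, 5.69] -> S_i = Random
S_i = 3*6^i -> [3, 18, 108, 648, 3888]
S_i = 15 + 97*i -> [15, 112, 209, 306, 403]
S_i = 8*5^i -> [8, 40, 200, 1000, 5000]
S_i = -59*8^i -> [-59, -472, -3776, -30208, -241664]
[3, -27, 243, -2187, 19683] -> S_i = 3*-9^i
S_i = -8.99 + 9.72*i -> [-8.99, 0.73, 10.45, 20.17, 29.89]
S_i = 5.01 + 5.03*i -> [5.01, 10.04, 15.07, 20.1, 25.13]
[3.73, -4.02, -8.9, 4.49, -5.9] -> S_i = Random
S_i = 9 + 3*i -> [9, 12, 15, 18, 21]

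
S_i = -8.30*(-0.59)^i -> [-8.3, 4.9, -2.89, 1.7, -1.01]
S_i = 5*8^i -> [5, 40, 320, 2560, 20480]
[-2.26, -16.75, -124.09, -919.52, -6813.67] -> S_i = -2.26*7.41^i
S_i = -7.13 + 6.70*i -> [-7.13, -0.43, 6.27, 12.97, 19.67]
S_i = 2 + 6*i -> [2, 8, 14, 20, 26]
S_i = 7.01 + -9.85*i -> [7.01, -2.84, -12.69, -22.54, -32.39]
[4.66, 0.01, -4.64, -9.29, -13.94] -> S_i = 4.66 + -4.65*i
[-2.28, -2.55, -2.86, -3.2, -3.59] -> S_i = -2.28*1.12^i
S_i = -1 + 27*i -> [-1, 26, 53, 80, 107]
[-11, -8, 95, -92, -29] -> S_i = Random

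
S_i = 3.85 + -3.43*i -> [3.85, 0.42, -3.01, -6.44, -9.87]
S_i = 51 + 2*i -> [51, 53, 55, 57, 59]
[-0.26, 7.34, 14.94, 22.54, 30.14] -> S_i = -0.26 + 7.60*i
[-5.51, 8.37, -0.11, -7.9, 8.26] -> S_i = Random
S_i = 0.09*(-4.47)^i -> [0.09, -0.4, 1.8, -8.04, 35.93]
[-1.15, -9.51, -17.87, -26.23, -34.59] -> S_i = -1.15 + -8.36*i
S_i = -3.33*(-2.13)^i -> [-3.33, 7.09, -15.11, 32.18, -68.54]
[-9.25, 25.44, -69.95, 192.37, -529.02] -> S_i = -9.25*(-2.75)^i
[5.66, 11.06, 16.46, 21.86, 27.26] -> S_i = 5.66 + 5.40*i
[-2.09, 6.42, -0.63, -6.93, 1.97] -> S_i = Random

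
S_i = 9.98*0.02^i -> [9.98, 0.2, 0.0, 0.0, 0.0]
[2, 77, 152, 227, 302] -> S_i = 2 + 75*i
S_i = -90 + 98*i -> [-90, 8, 106, 204, 302]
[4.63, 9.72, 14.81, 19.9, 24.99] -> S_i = 4.63 + 5.09*i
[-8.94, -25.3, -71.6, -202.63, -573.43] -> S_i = -8.94*2.83^i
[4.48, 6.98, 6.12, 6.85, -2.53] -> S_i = Random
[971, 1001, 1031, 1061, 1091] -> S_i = 971 + 30*i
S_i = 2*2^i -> [2, 4, 8, 16, 32]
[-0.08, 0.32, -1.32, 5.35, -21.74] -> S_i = -0.08*(-4.06)^i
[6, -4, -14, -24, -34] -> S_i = 6 + -10*i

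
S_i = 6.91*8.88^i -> [6.91, 61.36, 544.88, 4838.57, 42966.49]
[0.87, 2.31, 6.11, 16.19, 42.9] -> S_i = 0.87*2.65^i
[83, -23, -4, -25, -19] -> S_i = Random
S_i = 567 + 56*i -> [567, 623, 679, 735, 791]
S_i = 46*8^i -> [46, 368, 2944, 23552, 188416]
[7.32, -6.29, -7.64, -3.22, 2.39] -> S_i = Random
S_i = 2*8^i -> [2, 16, 128, 1024, 8192]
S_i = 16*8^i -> [16, 128, 1024, 8192, 65536]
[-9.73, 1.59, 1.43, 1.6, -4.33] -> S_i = Random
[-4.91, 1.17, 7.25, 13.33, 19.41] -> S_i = -4.91 + 6.08*i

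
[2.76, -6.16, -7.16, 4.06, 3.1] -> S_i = Random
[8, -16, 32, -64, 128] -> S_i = 8*-2^i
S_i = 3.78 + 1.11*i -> [3.78, 4.89, 6.0, 7.11, 8.22]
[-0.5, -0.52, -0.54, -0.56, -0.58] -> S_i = -0.50*1.04^i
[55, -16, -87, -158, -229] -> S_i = 55 + -71*i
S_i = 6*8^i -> [6, 48, 384, 3072, 24576]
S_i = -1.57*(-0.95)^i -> [-1.57, 1.49, -1.42, 1.35, -1.28]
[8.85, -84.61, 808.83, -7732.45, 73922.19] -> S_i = 8.85*(-9.56)^i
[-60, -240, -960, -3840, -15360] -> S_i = -60*4^i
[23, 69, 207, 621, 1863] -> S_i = 23*3^i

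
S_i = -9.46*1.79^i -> [-9.46, -16.93, -30.31, -54.26, -97.12]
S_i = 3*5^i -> [3, 15, 75, 375, 1875]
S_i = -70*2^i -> [-70, -140, -280, -560, -1120]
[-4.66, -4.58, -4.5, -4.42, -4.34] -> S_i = -4.66 + 0.08*i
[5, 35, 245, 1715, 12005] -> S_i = 5*7^i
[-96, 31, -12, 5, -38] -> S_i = Random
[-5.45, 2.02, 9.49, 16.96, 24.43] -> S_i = -5.45 + 7.47*i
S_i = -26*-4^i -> [-26, 104, -416, 1664, -6656]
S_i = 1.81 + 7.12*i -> [1.81, 8.93, 16.05, 23.17, 30.29]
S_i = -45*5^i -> [-45, -225, -1125, -5625, -28125]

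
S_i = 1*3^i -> [1, 3, 9, 27, 81]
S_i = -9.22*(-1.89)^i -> [-9.22, 17.43, -32.93, 62.25, -117.65]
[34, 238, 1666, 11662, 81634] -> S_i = 34*7^i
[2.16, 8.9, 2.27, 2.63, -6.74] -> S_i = Random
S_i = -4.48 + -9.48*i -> [-4.48, -13.96, -23.44, -32.92, -42.4]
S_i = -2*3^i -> [-2, -6, -18, -54, -162]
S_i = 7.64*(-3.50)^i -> [7.64, -26.74, 93.59, -327.56, 1146.48]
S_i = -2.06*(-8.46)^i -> [-2.06, 17.43, -147.44, 1247.32, -10552.34]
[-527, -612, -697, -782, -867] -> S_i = -527 + -85*i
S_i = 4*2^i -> [4, 8, 16, 32, 64]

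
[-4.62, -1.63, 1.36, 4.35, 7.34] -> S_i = -4.62 + 2.99*i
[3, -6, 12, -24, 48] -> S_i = 3*-2^i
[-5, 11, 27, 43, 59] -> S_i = -5 + 16*i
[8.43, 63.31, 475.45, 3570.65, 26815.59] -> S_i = 8.43*7.51^i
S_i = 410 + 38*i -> [410, 448, 486, 524, 562]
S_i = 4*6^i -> [4, 24, 144, 864, 5184]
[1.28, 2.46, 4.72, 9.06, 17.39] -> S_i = 1.28*1.92^i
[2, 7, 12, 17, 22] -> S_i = 2 + 5*i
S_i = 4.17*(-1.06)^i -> [4.17, -4.42, 4.69, -4.97, 5.26]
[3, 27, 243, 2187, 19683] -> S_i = 3*9^i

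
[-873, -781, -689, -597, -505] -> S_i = -873 + 92*i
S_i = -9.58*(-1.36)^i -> [-9.58, 13.03, -17.72, 24.1, -32.77]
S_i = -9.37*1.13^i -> [-9.37, -10.59, -11.96, -13.52, -15.28]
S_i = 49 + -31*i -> [49, 18, -13, -44, -75]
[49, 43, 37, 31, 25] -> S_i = 49 + -6*i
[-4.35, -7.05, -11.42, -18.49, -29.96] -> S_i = -4.35*1.62^i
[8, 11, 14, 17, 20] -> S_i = 8 + 3*i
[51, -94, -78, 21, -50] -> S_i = Random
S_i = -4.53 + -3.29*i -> [-4.53, -7.82, -11.11, -14.4, -17.69]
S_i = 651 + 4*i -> [651, 655, 659, 663, 667]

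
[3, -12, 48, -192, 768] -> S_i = 3*-4^i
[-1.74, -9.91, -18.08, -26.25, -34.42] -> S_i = -1.74 + -8.17*i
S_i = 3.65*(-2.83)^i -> [3.65, -10.33, 29.23, -82.73, 234.12]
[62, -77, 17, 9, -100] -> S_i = Random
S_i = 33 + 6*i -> [33, 39, 45, 51, 57]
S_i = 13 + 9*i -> [13, 22, 31, 40, 49]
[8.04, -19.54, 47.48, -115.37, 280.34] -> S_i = 8.04*(-2.43)^i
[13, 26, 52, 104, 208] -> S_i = 13*2^i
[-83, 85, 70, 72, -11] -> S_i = Random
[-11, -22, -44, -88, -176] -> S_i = -11*2^i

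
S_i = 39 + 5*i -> [39, 44, 49, 54, 59]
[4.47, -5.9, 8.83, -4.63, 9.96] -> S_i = Random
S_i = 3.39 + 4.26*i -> [3.39, 7.65, 11.91, 16.17, 20.43]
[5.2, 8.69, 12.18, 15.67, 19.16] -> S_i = 5.20 + 3.49*i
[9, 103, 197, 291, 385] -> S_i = 9 + 94*i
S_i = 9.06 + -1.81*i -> [9.06, 7.25, 5.44, 3.63, 1.82]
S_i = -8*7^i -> [-8, -56, -392, -2744, -19208]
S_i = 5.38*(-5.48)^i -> [5.38, -29.48, 161.56, -885.37, 4851.82]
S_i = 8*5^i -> [8, 40, 200, 1000, 5000]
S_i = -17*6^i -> [-17, -102, -612, -3672, -22032]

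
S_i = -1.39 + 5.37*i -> [-1.39, 3.98, 9.35, 14.72, 20.09]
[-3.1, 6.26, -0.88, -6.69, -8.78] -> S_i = Random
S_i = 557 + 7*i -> [557, 564, 571, 578, 585]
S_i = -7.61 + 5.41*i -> [-7.61, -2.2, 3.21, 8.62, 14.03]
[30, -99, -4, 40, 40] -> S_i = Random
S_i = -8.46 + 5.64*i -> [-8.46, -2.82, 2.82, 8.46, 14.1]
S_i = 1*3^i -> [1, 3, 9, 27, 81]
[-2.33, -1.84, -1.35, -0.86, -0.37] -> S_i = -2.33 + 0.49*i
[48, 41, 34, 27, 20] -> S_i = 48 + -7*i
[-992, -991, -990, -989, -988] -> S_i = -992 + 1*i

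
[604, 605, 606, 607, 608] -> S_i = 604 + 1*i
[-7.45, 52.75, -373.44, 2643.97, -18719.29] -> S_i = -7.45*(-7.08)^i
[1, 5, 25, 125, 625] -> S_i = 1*5^i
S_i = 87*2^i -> [87, 174, 348, 696, 1392]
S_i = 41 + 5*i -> [41, 46, 51, 56, 61]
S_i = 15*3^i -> [15, 45, 135, 405, 1215]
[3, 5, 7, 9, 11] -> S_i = 3 + 2*i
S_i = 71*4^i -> [71, 284, 1136, 4544, 18176]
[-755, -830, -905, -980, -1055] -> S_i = -755 + -75*i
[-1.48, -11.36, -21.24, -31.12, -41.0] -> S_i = -1.48 + -9.88*i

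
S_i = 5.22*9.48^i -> [5.22, 49.49, 469.12, 4447.29, 42160.32]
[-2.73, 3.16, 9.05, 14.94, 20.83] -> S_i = -2.73 + 5.89*i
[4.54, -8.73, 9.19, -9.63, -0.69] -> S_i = Random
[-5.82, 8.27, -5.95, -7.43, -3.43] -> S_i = Random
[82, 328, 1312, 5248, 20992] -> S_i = 82*4^i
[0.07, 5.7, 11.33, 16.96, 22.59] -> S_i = 0.07 + 5.63*i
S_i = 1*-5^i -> [1, -5, 25, -125, 625]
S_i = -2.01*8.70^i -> [-2.01, -17.49, -152.14, -1323.59, -11515.24]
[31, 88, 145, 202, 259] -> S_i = 31 + 57*i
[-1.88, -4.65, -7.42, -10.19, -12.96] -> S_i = -1.88 + -2.77*i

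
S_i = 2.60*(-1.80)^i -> [2.6, -4.68, 8.42, -15.16, 27.29]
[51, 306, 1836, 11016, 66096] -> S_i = 51*6^i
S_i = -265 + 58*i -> [-265, -207, -149, -91, -33]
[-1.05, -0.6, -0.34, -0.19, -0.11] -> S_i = -1.05*0.57^i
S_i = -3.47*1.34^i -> [-3.47, -4.65, -6.23, -8.35, -11.19]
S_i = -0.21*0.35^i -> [-0.21, -0.07, -0.03, -0.01, -0.0]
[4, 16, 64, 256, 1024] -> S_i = 4*4^i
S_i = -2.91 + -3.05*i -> [-2.91, -5.96, -9.01, -12.06, -15.11]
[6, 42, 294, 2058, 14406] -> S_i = 6*7^i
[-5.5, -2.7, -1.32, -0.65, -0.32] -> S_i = -5.50*0.49^i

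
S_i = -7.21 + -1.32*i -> [-7.21, -8.53, -9.85, -11.17, -12.49]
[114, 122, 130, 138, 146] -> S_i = 114 + 8*i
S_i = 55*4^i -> [55, 220, 880, 3520, 14080]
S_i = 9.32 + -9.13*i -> [9.32, 0.19, -8.94, -18.07, -27.2]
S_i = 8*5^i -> [8, 40, 200, 1000, 5000]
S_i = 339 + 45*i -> [339, 384, 429, 474, 519]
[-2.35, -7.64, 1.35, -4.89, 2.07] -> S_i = Random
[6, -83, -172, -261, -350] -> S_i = 6 + -89*i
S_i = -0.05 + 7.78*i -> [-0.05, 7.73, 15.51, 23.29, 31.07]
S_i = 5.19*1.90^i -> [5.19, 9.86, 18.74, 35.6, 67.64]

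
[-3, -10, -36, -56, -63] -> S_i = Random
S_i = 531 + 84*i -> [531, 615, 699, 783, 867]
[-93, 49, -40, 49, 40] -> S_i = Random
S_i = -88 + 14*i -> [-88, -74, -60, -46, -32]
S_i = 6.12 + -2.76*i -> [6.12, 3.36, 0.6, -2.16, -4.92]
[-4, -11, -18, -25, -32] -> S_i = -4 + -7*i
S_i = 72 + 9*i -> [72, 81, 90, 99, 108]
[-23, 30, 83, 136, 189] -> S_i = -23 + 53*i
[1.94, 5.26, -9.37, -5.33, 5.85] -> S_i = Random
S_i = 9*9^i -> [9, 81, 729, 6561, 59049]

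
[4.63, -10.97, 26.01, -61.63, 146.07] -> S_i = 4.63*(-2.37)^i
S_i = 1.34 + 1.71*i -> [1.34, 3.05, 4.76, 6.47, 8.18]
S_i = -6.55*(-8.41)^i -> [-6.55, 55.09, -463.27, 3896.09, -32766.14]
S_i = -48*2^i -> [-48, -96, -192, -384, -768]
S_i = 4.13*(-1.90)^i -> [4.13, -7.85, 14.91, -28.33, 53.82]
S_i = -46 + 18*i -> [-46, -28, -10, 8, 26]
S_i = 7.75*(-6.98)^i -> [7.75, -54.1, 377.58, -2635.53, 18396.0]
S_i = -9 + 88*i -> [-9, 79, 167, 255, 343]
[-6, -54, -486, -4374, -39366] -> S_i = -6*9^i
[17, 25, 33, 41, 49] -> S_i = 17 + 8*i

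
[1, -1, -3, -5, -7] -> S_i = 1 + -2*i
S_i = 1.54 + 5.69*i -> [1.54, 7.23, 12.92, 18.61, 24.3]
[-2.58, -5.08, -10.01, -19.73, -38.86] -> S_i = -2.58*1.97^i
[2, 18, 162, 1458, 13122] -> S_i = 2*9^i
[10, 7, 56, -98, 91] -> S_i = Random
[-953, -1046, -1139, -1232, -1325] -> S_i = -953 + -93*i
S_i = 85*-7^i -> [85, -595, 4165, -29155, 204085]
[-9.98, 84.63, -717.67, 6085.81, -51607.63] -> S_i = -9.98*(-8.48)^i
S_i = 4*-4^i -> [4, -16, 64, -256, 1024]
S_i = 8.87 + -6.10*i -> [8.87, 2.77, -3.33, -9.43, -15.53]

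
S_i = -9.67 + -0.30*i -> [-9.67, -9.97, -10.27, -10.57, -10.87]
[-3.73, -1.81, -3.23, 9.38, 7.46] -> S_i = Random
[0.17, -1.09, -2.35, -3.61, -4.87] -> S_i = 0.17 + -1.26*i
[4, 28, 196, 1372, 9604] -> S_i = 4*7^i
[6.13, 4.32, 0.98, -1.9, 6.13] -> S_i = Random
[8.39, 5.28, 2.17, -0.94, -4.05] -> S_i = 8.39 + -3.11*i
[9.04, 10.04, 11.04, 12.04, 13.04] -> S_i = 9.04 + 1.00*i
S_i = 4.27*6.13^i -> [4.27, 26.18, 160.45, 983.58, 6029.34]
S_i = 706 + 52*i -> [706, 758, 810, 862, 914]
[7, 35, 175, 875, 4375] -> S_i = 7*5^i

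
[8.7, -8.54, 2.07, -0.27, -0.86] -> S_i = Random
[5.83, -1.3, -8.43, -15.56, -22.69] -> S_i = 5.83 + -7.13*i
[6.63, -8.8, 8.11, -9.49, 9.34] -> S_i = Random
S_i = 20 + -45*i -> [20, -25, -70, -115, -160]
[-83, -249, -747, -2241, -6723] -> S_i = -83*3^i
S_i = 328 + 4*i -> [328, 332, 336, 340, 344]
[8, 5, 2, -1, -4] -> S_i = 8 + -3*i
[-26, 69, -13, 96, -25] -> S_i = Random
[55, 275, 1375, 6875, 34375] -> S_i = 55*5^i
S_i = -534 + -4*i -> [-534, -538, -542, -546, -550]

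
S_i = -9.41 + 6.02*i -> [-9.41, -3.39, 2.63, 8.65, 14.67]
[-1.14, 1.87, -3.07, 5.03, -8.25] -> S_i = -1.14*(-1.64)^i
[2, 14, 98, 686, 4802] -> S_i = 2*7^i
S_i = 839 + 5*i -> [839, 844, 849, 854, 859]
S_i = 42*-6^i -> [42, -252, 1512, -9072, 54432]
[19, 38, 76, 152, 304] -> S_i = 19*2^i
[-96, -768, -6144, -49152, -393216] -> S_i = -96*8^i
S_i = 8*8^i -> [8, 64, 512, 4096, 32768]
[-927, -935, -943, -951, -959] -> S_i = -927 + -8*i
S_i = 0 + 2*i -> [0, 2, 4, 6, 8]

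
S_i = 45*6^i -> [45, 270, 1620, 9720, 58320]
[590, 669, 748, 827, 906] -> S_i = 590 + 79*i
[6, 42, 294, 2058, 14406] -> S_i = 6*7^i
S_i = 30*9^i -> [30, 270, 2430, 21870, 196830]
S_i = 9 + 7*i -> [9, 16, 23, 30, 37]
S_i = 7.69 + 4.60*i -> [7.69, 12.29, 16.89, 21.49, 26.09]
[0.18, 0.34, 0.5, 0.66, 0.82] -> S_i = 0.18 + 0.16*i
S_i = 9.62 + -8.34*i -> [9.62, 1.28, -7.06, -15.4, -23.74]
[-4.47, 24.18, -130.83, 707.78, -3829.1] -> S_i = -4.47*(-5.41)^i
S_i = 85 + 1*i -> [85, 86, 87, 88, 89]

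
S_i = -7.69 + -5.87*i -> [-7.69, -13.56, -19.43, -25.3, -31.17]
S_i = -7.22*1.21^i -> [-7.22, -8.74, -10.57, -12.79, -15.48]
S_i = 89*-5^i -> [89, -445, 2225, -11125, 55625]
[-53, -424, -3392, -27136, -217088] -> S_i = -53*8^i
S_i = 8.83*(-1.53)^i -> [8.83, -13.51, 20.67, -31.63, 48.39]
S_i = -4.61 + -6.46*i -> [-4.61, -11.07, -17.53, -23.99, -30.45]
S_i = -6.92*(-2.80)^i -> [-6.92, 19.38, -54.25, 151.91, -425.34]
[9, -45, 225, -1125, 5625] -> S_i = 9*-5^i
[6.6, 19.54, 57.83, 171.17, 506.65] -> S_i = 6.60*2.96^i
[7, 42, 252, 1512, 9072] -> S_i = 7*6^i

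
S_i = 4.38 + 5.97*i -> [4.38, 10.35, 16.32, 22.29, 28.26]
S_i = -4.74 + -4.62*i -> [-4.74, -9.36, -13.98, -18.6, -23.22]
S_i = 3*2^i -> [3, 6, 12, 24, 48]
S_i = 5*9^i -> [5, 45, 405, 3645, 32805]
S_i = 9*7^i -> [9, 63, 441, 3087, 21609]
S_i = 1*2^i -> [1, 2, 4, 8, 16]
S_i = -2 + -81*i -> [-2, -83, -164, -245, -326]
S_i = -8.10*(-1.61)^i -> [-8.1, 13.04, -21.0, 33.8, -54.42]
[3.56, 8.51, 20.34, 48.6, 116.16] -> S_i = 3.56*2.39^i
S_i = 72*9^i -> [72, 648, 5832, 52488, 472392]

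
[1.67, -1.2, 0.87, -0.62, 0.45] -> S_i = 1.67*(-0.72)^i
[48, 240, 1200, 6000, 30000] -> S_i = 48*5^i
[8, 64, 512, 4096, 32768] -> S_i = 8*8^i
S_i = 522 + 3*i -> [522, 525, 528, 531, 534]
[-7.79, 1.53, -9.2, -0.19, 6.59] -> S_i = Random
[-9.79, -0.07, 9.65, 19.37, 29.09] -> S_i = -9.79 + 9.72*i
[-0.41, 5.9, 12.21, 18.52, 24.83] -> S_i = -0.41 + 6.31*i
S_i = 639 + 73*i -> [639, 712, 785, 858, 931]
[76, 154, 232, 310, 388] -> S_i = 76 + 78*i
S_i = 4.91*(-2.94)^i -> [4.91, -14.44, 42.44, -124.77, 366.84]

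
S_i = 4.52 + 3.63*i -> [4.52, 8.15, 11.78, 15.41, 19.04]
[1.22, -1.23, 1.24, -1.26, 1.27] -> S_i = 1.22*(-1.01)^i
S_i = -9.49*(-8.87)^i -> [-9.49, 84.18, -746.64, 6622.73, -58743.62]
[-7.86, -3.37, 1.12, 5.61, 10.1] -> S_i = -7.86 + 4.49*i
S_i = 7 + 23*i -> [7, 30, 53, 76, 99]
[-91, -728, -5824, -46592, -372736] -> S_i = -91*8^i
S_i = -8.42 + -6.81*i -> [-8.42, -15.23, -22.04, -28.85, -35.66]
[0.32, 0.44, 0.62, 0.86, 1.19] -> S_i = 0.32*1.39^i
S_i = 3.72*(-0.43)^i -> [3.72, -1.6, 0.69, -0.3, 0.13]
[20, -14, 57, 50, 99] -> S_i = Random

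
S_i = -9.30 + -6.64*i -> [-9.3, -15.94, -22.58, -29.22, -35.86]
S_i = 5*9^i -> [5, 45, 405, 3645, 32805]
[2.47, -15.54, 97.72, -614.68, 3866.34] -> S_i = 2.47*(-6.29)^i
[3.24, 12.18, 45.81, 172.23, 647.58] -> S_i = 3.24*3.76^i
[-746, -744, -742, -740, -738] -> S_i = -746 + 2*i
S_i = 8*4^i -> [8, 32, 128, 512, 2048]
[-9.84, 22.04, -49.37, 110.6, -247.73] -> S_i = -9.84*(-2.24)^i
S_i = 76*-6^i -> [76, -456, 2736, -16416, 98496]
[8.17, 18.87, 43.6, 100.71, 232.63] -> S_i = 8.17*2.31^i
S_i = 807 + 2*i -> [807, 809, 811, 813, 815]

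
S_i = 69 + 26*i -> [69, 95, 121, 147, 173]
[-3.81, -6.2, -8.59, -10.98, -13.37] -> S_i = -3.81 + -2.39*i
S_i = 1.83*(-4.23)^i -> [1.83, -7.74, 32.74, -138.51, 585.89]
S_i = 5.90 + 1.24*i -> [5.9, 7.14, 8.38, 9.62, 10.86]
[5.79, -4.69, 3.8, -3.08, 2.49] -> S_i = 5.79*(-0.81)^i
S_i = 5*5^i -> [5, 25, 125, 625, 3125]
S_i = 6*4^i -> [6, 24, 96, 384, 1536]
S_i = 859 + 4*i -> [859, 863, 867, 871, 875]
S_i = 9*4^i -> [9, 36, 144, 576, 2304]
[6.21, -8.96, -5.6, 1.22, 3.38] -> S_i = Random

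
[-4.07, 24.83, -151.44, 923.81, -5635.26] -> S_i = -4.07*(-6.10)^i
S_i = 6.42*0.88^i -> [6.42, 5.65, 4.97, 4.38, 3.85]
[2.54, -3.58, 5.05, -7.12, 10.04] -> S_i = 2.54*(-1.41)^i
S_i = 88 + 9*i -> [88, 97, 106, 115, 124]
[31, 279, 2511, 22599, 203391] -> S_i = 31*9^i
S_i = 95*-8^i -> [95, -760, 6080, -48640, 389120]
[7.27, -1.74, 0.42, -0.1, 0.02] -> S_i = 7.27*(-0.24)^i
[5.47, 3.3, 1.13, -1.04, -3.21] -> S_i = 5.47 + -2.17*i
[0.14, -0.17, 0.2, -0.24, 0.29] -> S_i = 0.14*(-1.20)^i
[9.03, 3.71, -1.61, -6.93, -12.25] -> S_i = 9.03 + -5.32*i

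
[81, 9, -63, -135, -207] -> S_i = 81 + -72*i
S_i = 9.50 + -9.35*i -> [9.5, 0.15, -9.2, -18.55, -27.9]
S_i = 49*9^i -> [49, 441, 3969, 35721, 321489]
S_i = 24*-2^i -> [24, -48, 96, -192, 384]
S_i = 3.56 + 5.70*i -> [3.56, 9.26, 14.96, 20.66, 26.36]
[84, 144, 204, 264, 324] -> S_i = 84 + 60*i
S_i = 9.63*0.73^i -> [9.63, 7.03, 5.13, 3.75, 2.73]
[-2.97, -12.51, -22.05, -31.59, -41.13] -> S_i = -2.97 + -9.54*i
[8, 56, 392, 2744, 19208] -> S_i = 8*7^i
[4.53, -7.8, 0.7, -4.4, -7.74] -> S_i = Random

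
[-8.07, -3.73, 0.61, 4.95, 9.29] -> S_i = -8.07 + 4.34*i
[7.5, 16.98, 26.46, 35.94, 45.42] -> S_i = 7.50 + 9.48*i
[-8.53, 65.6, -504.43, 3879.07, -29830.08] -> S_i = -8.53*(-7.69)^i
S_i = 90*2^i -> [90, 180, 360, 720, 1440]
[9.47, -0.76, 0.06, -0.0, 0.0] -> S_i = 9.47*(-0.08)^i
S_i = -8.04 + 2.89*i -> [-8.04, -5.15, -2.26, 0.63, 3.52]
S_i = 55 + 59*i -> [55, 114, 173, 232, 291]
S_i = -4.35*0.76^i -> [-4.35, -3.31, -2.51, -1.91, -1.45]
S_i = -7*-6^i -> [-7, 42, -252, 1512, -9072]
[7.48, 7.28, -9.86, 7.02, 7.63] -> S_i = Random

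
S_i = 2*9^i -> [2, 18, 162, 1458, 13122]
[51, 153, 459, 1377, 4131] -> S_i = 51*3^i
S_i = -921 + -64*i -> [-921, -985, -1049, -1113, -1177]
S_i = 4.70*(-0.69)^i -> [4.7, -3.24, 2.24, -1.54, 1.07]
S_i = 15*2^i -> [15, 30, 60, 120, 240]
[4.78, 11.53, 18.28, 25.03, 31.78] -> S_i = 4.78 + 6.75*i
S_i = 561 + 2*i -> [561, 563, 565, 567, 569]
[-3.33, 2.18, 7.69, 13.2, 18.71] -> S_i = -3.33 + 5.51*i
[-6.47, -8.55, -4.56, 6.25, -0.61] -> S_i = Random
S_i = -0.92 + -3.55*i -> [-0.92, -4.47, -8.02, -11.57, -15.12]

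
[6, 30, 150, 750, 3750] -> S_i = 6*5^i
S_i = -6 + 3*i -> [-6, -3, 0, 3, 6]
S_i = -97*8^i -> [-97, -776, -6208, -49664, -397312]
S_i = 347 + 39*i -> [347, 386, 425, 464, 503]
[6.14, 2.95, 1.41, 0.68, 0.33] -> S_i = 6.14*0.48^i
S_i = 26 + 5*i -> [26, 31, 36, 41, 46]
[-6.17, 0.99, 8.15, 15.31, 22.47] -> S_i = -6.17 + 7.16*i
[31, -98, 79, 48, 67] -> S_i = Random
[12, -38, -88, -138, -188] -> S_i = 12 + -50*i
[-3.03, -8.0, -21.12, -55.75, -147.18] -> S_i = -3.03*2.64^i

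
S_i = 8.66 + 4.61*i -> [8.66, 13.27, 17.88, 22.49, 27.1]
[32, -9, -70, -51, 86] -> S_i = Random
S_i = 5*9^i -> [5, 45, 405, 3645, 32805]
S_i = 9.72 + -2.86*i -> [9.72, 6.86, 4.0, 1.14, -1.72]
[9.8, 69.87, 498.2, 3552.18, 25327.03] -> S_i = 9.80*7.13^i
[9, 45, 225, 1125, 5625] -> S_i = 9*5^i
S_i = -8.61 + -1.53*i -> [-8.61, -10.14, -11.67, -13.2, -14.73]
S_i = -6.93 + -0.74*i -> [-6.93, -7.67, -8.41, -9.15, -9.89]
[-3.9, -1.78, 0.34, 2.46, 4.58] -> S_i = -3.90 + 2.12*i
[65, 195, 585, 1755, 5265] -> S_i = 65*3^i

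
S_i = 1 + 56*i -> [1, 57, 113, 169, 225]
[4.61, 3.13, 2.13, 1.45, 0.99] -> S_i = 4.61*0.68^i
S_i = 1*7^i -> [1, 7, 49, 343, 2401]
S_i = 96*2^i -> [96, 192, 384, 768, 1536]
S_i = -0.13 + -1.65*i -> [-0.13, -1.78, -3.43, -5.08, -6.73]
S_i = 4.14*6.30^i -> [4.14, 26.08, 164.32, 1035.19, 6521.73]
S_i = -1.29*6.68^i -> [-1.29, -8.62, -57.56, -384.52, -2568.59]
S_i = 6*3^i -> [6, 18, 54, 162, 486]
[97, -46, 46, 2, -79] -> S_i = Random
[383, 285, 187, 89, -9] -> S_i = 383 + -98*i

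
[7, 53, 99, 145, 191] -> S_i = 7 + 46*i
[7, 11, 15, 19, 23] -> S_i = 7 + 4*i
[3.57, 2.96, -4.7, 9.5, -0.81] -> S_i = Random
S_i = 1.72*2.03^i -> [1.72, 3.49, 7.09, 14.39, 29.21]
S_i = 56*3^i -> [56, 168, 504, 1512, 4536]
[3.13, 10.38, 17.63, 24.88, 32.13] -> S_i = 3.13 + 7.25*i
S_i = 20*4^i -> [20, 80, 320, 1280, 5120]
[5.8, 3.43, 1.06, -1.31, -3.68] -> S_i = 5.80 + -2.37*i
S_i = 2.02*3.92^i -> [2.02, 7.92, 31.04, 121.68, 476.98]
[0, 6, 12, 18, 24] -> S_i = 0 + 6*i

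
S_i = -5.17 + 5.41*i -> [-5.17, 0.24, 5.65, 11.06, 16.47]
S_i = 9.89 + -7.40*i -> [9.89, 2.49, -4.91, -12.31, -19.71]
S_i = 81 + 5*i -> [81, 86, 91, 96, 101]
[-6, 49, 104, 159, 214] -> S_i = -6 + 55*i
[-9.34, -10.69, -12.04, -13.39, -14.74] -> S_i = -9.34 + -1.35*i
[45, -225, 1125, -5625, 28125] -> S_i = 45*-5^i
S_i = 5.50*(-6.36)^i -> [5.5, -34.98, 222.47, -1414.93, 8998.94]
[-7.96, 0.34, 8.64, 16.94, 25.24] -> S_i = -7.96 + 8.30*i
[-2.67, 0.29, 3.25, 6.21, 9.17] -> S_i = -2.67 + 2.96*i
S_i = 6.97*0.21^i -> [6.97, 1.46, 0.31, 0.06, 0.01]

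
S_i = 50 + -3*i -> [50, 47, 44, 41, 38]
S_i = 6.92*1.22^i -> [6.92, 8.44, 10.3, 12.57, 15.33]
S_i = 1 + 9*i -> [1, 10, 19, 28, 37]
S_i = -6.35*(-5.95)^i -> [-6.35, 37.78, -224.81, 1337.59, -7958.69]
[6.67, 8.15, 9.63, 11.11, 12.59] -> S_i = 6.67 + 1.48*i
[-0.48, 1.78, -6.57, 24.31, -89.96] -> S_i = -0.48*(-3.70)^i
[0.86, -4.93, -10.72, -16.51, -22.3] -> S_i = 0.86 + -5.79*i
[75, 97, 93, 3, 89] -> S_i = Random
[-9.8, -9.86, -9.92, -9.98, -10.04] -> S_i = -9.80 + -0.06*i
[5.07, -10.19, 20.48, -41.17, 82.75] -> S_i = 5.07*(-2.01)^i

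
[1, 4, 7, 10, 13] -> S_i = 1 + 3*i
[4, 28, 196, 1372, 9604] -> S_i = 4*7^i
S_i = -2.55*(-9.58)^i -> [-2.55, 24.43, -234.03, 2242.01, -21478.41]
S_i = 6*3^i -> [6, 18, 54, 162, 486]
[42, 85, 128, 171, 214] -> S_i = 42 + 43*i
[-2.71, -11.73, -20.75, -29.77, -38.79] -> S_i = -2.71 + -9.02*i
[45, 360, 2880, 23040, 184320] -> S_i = 45*8^i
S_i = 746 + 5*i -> [746, 751, 756, 761, 766]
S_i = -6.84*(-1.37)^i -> [-6.84, 9.37, -12.84, 17.59, -24.1]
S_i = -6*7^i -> [-6, -42, -294, -2058, -14406]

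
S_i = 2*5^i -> [2, 10, 50, 250, 1250]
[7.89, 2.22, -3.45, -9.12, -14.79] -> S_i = 7.89 + -5.67*i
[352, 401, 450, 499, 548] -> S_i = 352 + 49*i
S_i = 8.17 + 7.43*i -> [8.17, 15.6, 23.03, 30.46, 37.89]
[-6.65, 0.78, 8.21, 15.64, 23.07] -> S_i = -6.65 + 7.43*i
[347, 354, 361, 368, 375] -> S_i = 347 + 7*i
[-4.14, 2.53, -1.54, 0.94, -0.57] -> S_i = -4.14*(-0.61)^i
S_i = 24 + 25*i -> [24, 49, 74, 99, 124]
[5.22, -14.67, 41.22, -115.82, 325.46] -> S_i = 5.22*(-2.81)^i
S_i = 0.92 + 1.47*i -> [0.92, 2.39, 3.86, 5.33, 6.8]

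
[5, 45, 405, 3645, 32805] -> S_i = 5*9^i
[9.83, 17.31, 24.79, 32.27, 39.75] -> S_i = 9.83 + 7.48*i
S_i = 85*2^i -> [85, 170, 340, 680, 1360]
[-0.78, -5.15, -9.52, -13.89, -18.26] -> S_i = -0.78 + -4.37*i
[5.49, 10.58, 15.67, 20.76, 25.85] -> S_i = 5.49 + 5.09*i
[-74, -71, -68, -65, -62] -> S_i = -74 + 3*i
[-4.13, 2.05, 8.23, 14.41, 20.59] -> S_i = -4.13 + 6.18*i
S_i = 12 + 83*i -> [12, 95, 178, 261, 344]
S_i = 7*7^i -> [7, 49, 343, 2401, 16807]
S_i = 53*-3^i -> [53, -159, 477, -1431, 4293]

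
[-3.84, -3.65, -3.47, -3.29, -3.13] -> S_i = -3.84*0.95^i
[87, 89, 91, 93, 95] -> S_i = 87 + 2*i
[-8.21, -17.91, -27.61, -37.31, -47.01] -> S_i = -8.21 + -9.70*i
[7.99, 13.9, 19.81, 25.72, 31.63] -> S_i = 7.99 + 5.91*i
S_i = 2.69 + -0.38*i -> [2.69, 2.31, 1.93, 1.55, 1.17]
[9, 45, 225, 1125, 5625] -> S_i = 9*5^i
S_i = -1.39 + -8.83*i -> [-1.39, -10.22, -19.05, -27.88, -36.71]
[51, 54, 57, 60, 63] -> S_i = 51 + 3*i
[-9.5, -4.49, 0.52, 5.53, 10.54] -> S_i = -9.50 + 5.01*i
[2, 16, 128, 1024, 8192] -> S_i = 2*8^i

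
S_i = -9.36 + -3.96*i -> [-9.36, -13.32, -17.28, -21.24, -25.2]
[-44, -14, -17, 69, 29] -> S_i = Random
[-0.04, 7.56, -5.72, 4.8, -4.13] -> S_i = Random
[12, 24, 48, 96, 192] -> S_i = 12*2^i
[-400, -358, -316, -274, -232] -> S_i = -400 + 42*i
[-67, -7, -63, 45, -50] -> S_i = Random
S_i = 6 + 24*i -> [6, 30, 54, 78, 102]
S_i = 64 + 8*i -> [64, 72, 80, 88, 96]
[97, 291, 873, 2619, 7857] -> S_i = 97*3^i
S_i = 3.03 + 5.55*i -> [3.03, 8.58, 14.13, 19.68, 25.23]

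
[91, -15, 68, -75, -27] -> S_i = Random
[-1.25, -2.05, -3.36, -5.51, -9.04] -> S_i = -1.25*1.64^i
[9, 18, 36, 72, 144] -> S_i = 9*2^i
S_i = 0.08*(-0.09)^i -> [0.08, -0.01, 0.0, -0.0, 0.0]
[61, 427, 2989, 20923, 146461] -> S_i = 61*7^i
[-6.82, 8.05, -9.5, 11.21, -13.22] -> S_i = -6.82*(-1.18)^i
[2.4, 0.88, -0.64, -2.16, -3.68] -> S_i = 2.40 + -1.52*i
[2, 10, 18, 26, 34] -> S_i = 2 + 8*i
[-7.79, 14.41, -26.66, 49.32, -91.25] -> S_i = -7.79*(-1.85)^i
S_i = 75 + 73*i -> [75, 148, 221, 294, 367]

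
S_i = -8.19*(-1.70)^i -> [-8.19, 13.92, -23.67, 40.24, -68.4]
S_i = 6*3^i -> [6, 18, 54, 162, 486]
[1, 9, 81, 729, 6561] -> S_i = 1*9^i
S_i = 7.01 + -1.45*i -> [7.01, 5.56, 4.11, 2.66, 1.21]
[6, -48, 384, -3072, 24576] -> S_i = 6*-8^i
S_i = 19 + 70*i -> [19, 89, 159, 229, 299]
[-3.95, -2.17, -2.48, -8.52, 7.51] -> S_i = Random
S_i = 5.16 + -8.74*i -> [5.16, -3.58, -12.32, -21.06, -29.8]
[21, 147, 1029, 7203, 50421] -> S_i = 21*7^i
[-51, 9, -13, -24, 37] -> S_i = Random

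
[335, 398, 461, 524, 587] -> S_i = 335 + 63*i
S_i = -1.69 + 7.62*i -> [-1.69, 5.93, 13.55, 21.17, 28.79]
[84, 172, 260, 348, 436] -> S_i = 84 + 88*i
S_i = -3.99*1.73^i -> [-3.99, -6.9, -11.94, -20.66, -35.74]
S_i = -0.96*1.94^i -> [-0.96, -1.86, -3.61, -7.01, -13.6]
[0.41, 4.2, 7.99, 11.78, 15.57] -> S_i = 0.41 + 3.79*i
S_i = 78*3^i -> [78, 234, 702, 2106, 6318]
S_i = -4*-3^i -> [-4, 12, -36, 108, -324]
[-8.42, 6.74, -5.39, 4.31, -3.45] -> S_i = -8.42*(-0.80)^i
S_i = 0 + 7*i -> [0, 7, 14, 21, 28]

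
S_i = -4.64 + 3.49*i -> [-4.64, -1.15, 2.34, 5.83, 9.32]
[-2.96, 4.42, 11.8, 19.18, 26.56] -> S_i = -2.96 + 7.38*i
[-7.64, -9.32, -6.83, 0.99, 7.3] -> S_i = Random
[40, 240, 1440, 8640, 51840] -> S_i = 40*6^i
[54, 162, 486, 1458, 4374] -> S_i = 54*3^i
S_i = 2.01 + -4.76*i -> [2.01, -2.75, -7.51, -12.27, -17.03]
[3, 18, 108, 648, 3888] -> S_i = 3*6^i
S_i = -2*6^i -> [-2, -12, -72, -432, -2592]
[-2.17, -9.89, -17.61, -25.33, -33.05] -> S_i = -2.17 + -7.72*i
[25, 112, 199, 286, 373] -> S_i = 25 + 87*i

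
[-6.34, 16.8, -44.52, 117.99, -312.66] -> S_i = -6.34*(-2.65)^i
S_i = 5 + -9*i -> [5, -4, -13, -22, -31]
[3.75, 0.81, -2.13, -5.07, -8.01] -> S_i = 3.75 + -2.94*i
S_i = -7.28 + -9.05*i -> [-7.28, -16.33, -25.38, -34.43, -43.48]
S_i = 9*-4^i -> [9, -36, 144, -576, 2304]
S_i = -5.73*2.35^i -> [-5.73, -13.47, -31.64, -74.36, -174.75]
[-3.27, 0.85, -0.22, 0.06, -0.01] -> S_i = -3.27*(-0.26)^i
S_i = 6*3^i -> [6, 18, 54, 162, 486]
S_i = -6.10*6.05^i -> [-6.1, -36.9, -223.28, -1350.82, -8172.43]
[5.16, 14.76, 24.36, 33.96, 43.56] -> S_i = 5.16 + 9.60*i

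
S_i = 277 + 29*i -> [277, 306, 335, 364, 393]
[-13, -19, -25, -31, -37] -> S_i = -13 + -6*i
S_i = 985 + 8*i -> [985, 993, 1001, 1009, 1017]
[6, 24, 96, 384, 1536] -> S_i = 6*4^i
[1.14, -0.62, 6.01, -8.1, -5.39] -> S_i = Random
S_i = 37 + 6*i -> [37, 43, 49, 55, 61]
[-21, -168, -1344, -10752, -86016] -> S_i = -21*8^i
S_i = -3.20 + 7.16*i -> [-3.2, 3.96, 11.12, 18.28, 25.44]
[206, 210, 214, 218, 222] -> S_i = 206 + 4*i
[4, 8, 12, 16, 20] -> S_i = 4 + 4*i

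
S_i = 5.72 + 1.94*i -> [5.72, 7.66, 9.6, 11.54, 13.48]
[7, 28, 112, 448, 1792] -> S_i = 7*4^i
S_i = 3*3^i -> [3, 9, 27, 81, 243]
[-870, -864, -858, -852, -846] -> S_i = -870 + 6*i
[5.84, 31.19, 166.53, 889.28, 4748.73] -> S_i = 5.84*5.34^i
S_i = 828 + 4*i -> [828, 832, 836, 840, 844]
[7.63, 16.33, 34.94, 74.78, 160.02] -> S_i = 7.63*2.14^i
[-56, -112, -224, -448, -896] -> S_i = -56*2^i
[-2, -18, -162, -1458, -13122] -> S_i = -2*9^i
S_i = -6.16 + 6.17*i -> [-6.16, 0.01, 6.18, 12.35, 18.52]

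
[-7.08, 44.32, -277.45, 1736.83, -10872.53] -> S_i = -7.08*(-6.26)^i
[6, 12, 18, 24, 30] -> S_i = 6 + 6*i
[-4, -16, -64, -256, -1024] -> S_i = -4*4^i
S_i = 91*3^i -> [91, 273, 819, 2457, 7371]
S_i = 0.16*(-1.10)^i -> [0.16, -0.18, 0.19, -0.21, 0.23]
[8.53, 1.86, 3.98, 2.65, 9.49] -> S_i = Random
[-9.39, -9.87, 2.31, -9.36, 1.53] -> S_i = Random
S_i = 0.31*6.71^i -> [0.31, 2.08, 13.96, 93.65, 628.42]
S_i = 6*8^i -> [6, 48, 384, 3072, 24576]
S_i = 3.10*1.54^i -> [3.1, 4.77, 7.35, 11.32, 17.44]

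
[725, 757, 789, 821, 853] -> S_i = 725 + 32*i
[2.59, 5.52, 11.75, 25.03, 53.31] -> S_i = 2.59*2.13^i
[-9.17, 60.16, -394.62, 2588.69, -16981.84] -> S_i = -9.17*(-6.56)^i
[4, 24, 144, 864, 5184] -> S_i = 4*6^i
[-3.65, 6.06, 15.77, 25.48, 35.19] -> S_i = -3.65 + 9.71*i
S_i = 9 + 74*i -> [9, 83, 157, 231, 305]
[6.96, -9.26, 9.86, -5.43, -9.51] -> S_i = Random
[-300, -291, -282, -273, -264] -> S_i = -300 + 9*i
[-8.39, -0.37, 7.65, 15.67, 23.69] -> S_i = -8.39 + 8.02*i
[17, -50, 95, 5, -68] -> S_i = Random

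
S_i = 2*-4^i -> [2, -8, 32, -128, 512]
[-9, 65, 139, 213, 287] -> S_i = -9 + 74*i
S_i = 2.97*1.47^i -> [2.97, 4.37, 6.42, 9.43, 13.87]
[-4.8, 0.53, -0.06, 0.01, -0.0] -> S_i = -4.80*(-0.11)^i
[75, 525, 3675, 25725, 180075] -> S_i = 75*7^i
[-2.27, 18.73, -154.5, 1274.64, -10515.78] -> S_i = -2.27*(-8.25)^i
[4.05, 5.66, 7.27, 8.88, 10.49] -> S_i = 4.05 + 1.61*i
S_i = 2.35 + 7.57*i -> [2.35, 9.92, 17.49, 25.06, 32.63]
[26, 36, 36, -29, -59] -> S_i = Random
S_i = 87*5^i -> [87, 435, 2175, 10875, 54375]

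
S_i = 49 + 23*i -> [49, 72, 95, 118, 141]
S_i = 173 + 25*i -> [173, 198, 223, 248, 273]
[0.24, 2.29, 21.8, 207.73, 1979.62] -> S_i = 0.24*9.53^i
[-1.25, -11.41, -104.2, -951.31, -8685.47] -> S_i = -1.25*9.13^i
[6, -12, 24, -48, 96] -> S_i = 6*-2^i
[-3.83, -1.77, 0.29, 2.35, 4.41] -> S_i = -3.83 + 2.06*i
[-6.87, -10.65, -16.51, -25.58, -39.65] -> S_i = -6.87*1.55^i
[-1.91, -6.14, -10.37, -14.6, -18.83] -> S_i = -1.91 + -4.23*i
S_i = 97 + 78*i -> [97, 175, 253, 331, 409]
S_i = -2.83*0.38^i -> [-2.83, -1.08, -0.41, -0.16, -0.06]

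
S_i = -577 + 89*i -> [-577, -488, -399, -310, -221]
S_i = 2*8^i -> [2, 16, 128, 1024, 8192]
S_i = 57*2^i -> [57, 114, 228, 456, 912]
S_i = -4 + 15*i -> [-4, 11, 26, 41, 56]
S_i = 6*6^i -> [6, 36, 216, 1296, 7776]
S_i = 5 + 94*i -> [5, 99, 193, 287, 381]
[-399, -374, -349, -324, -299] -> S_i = -399 + 25*i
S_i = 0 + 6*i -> [0, 6, 12, 18, 24]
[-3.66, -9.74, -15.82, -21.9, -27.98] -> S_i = -3.66 + -6.08*i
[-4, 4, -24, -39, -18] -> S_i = Random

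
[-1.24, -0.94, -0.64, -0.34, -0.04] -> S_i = -1.24 + 0.30*i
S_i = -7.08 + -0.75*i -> [-7.08, -7.83, -8.58, -9.33, -10.08]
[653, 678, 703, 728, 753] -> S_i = 653 + 25*i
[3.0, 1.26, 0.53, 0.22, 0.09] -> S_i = 3.00*0.42^i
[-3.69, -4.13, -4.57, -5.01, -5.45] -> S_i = -3.69 + -0.44*i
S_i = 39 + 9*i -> [39, 48, 57, 66, 75]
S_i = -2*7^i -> [-2, -14, -98, -686, -4802]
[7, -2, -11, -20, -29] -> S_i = 7 + -9*i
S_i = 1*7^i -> [1, 7, 49, 343, 2401]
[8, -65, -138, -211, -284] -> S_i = 8 + -73*i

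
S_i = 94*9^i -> [94, 846, 7614, 68526, 616734]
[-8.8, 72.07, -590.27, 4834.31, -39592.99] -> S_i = -8.80*(-8.19)^i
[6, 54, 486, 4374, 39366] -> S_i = 6*9^i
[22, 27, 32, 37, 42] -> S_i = 22 + 5*i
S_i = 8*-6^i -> [8, -48, 288, -1728, 10368]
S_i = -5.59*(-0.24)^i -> [-5.59, 1.34, -0.32, 0.08, -0.02]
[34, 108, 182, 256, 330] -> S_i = 34 + 74*i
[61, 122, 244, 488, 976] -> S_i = 61*2^i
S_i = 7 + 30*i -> [7, 37, 67, 97, 127]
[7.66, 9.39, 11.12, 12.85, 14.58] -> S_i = 7.66 + 1.73*i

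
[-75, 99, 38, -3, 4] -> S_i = Random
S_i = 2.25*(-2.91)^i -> [2.25, -6.55, 19.05, -55.44, 161.34]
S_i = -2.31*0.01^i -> [-2.31, -0.02, -0.0, -0.0, -0.0]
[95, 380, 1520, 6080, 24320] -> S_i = 95*4^i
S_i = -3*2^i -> [-3, -6, -12, -24, -48]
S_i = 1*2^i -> [1, 2, 4, 8, 16]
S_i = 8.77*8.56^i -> [8.77, 75.07, 642.61, 5500.74, 47086.31]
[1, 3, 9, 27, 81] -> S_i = 1*3^i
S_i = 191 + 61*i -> [191, 252, 313, 374, 435]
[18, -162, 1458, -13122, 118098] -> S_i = 18*-9^i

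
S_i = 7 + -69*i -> [7, -62, -131, -200, -269]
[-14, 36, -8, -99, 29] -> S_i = Random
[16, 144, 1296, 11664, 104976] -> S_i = 16*9^i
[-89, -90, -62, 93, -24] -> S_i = Random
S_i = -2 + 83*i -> [-2, 81, 164, 247, 330]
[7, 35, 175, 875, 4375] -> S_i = 7*5^i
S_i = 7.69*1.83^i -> [7.69, 14.07, 25.75, 47.13, 86.24]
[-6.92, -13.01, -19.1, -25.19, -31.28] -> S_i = -6.92 + -6.09*i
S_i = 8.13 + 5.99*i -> [8.13, 14.12, 20.11, 26.1, 32.09]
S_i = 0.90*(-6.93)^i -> [0.9, -6.24, 43.22, -299.53, 2075.75]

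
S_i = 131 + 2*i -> [131, 133, 135, 137, 139]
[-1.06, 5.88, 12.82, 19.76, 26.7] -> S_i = -1.06 + 6.94*i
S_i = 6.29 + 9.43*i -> [6.29, 15.72, 25.15, 34.58, 44.01]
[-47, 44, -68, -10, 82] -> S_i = Random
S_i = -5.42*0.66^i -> [-5.42, -3.58, -2.36, -1.56, -1.03]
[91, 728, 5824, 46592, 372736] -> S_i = 91*8^i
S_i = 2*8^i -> [2, 16, 128, 1024, 8192]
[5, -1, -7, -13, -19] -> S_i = 5 + -6*i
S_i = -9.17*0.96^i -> [-9.17, -8.8, -8.45, -8.11, -7.79]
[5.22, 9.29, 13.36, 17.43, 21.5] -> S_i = 5.22 + 4.07*i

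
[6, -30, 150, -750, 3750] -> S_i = 6*-5^i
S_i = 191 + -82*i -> [191, 109, 27, -55, -137]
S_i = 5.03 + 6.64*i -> [5.03, 11.67, 18.31, 24.95, 31.59]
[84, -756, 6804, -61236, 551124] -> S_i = 84*-9^i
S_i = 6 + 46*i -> [6, 52, 98, 144, 190]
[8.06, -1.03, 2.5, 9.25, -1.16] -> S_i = Random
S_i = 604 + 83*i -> [604, 687, 770, 853, 936]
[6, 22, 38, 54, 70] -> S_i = 6 + 16*i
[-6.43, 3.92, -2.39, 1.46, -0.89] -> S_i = -6.43*(-0.61)^i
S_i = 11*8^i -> [11, 88, 704, 5632, 45056]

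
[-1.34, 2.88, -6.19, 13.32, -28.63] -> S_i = -1.34*(-2.15)^i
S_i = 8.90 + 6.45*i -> [8.9, 15.35, 21.8, 28.25, 34.7]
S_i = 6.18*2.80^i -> [6.18, 17.3, 48.45, 135.66, 379.86]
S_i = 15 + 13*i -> [15, 28, 41, 54, 67]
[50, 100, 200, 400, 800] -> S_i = 50*2^i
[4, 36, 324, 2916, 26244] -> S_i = 4*9^i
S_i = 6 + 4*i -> [6, 10, 14, 18, 22]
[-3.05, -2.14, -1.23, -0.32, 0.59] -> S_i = -3.05 + 0.91*i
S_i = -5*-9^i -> [-5, 45, -405, 3645, -32805]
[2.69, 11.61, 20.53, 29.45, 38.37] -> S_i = 2.69 + 8.92*i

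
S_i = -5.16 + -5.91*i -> [-5.16, -11.07, -16.98, -22.89, -28.8]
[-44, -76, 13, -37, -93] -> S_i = Random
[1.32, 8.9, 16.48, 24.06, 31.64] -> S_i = 1.32 + 7.58*i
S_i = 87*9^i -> [87, 783, 7047, 63423, 570807]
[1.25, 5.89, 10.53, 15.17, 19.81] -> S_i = 1.25 + 4.64*i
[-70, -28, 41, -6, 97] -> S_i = Random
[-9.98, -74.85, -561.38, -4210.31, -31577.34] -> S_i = -9.98*7.50^i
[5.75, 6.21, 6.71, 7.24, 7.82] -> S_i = 5.75*1.08^i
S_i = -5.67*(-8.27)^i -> [-5.67, 46.89, -387.79, 3207.0, -26521.93]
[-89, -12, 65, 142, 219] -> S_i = -89 + 77*i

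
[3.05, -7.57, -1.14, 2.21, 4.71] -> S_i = Random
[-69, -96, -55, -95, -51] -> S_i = Random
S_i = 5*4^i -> [5, 20, 80, 320, 1280]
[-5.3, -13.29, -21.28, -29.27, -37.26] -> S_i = -5.30 + -7.99*i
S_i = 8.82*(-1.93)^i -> [8.82, -17.02, 32.85, -63.41, 122.38]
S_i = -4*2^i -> [-4, -8, -16, -32, -64]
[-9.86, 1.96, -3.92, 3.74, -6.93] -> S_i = Random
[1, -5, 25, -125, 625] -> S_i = 1*-5^i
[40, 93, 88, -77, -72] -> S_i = Random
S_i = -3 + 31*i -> [-3, 28, 59, 90, 121]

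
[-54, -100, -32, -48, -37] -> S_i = Random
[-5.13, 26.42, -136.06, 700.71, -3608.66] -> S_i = -5.13*(-5.15)^i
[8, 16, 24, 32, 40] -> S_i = 8 + 8*i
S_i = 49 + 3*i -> [49, 52, 55, 58, 61]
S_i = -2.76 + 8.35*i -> [-2.76, 5.59, 13.94, 22.29, 30.64]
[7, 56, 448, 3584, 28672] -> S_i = 7*8^i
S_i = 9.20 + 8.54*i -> [9.2, 17.74, 26.28, 34.82, 43.36]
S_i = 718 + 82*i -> [718, 800, 882, 964, 1046]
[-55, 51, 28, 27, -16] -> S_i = Random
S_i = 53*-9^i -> [53, -477, 4293, -38637, 347733]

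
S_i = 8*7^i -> [8, 56, 392, 2744, 19208]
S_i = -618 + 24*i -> [-618, -594, -570, -546, -522]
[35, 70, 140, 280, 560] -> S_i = 35*2^i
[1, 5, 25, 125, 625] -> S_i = 1*5^i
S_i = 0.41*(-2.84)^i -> [0.41, -1.16, 3.31, -9.39, 26.67]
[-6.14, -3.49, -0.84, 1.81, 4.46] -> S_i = -6.14 + 2.65*i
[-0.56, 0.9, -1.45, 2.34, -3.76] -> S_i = -0.56*(-1.61)^i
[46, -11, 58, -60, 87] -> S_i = Random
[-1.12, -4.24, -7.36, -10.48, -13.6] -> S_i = -1.12 + -3.12*i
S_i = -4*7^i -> [-4, -28, -196, -1372, -9604]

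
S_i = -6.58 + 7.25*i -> [-6.58, 0.67, 7.92, 15.17, 22.42]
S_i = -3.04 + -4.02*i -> [-3.04, -7.06, -11.08, -15.1, -19.12]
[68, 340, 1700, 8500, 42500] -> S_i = 68*5^i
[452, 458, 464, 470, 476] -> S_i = 452 + 6*i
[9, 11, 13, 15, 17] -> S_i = 9 + 2*i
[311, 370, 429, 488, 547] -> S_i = 311 + 59*i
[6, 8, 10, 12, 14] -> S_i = 6 + 2*i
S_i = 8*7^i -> [8, 56, 392, 2744, 19208]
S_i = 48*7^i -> [48, 336, 2352, 16464, 115248]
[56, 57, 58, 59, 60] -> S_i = 56 + 1*i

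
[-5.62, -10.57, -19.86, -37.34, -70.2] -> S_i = -5.62*1.88^i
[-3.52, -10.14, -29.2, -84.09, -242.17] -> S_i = -3.52*2.88^i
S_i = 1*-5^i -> [1, -5, 25, -125, 625]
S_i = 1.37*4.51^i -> [1.37, 6.18, 27.87, 125.68, 566.8]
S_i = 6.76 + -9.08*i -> [6.76, -2.32, -11.4, -20.48, -29.56]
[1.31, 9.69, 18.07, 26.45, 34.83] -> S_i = 1.31 + 8.38*i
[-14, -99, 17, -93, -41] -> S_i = Random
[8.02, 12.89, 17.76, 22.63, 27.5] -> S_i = 8.02 + 4.87*i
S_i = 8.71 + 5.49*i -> [8.71, 14.2, 19.69, 25.18, 30.67]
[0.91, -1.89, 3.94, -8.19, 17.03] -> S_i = 0.91*(-2.08)^i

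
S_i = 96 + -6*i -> [96, 90, 84, 78, 72]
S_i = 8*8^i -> [8, 64, 512, 4096, 32768]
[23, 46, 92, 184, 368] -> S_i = 23*2^i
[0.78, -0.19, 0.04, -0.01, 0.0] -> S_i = 0.78*(-0.24)^i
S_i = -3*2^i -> [-3, -6, -12, -24, -48]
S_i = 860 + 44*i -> [860, 904, 948, 992, 1036]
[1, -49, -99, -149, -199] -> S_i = 1 + -50*i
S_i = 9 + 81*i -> [9, 90, 171, 252, 333]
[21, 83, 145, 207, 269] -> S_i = 21 + 62*i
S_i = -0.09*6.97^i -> [-0.09, -0.63, -4.37, -30.47, -212.41]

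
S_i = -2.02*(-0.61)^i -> [-2.02, 1.23, -0.75, 0.46, -0.28]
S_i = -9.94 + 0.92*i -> [-9.94, -9.02, -8.1, -7.18, -6.26]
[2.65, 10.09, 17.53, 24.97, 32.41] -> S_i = 2.65 + 7.44*i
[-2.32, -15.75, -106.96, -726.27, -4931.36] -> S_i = -2.32*6.79^i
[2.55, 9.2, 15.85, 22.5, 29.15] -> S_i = 2.55 + 6.65*i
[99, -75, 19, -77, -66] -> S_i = Random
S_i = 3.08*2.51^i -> [3.08, 7.73, 19.4, 48.7, 122.25]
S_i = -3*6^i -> [-3, -18, -108, -648, -3888]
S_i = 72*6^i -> [72, 432, 2592, 15552, 93312]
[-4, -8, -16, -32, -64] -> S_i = -4*2^i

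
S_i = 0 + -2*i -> [0, -2, -4, -6, -8]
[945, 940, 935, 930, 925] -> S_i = 945 + -5*i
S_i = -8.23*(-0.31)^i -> [-8.23, 2.55, -0.79, 0.25, -0.08]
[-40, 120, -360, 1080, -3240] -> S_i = -40*-3^i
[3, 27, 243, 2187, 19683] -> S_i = 3*9^i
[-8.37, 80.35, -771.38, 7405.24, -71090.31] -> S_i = -8.37*(-9.60)^i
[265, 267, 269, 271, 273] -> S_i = 265 + 2*i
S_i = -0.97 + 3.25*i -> [-0.97, 2.28, 5.53, 8.78, 12.03]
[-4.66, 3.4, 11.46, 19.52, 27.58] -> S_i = -4.66 + 8.06*i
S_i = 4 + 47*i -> [4, 51, 98, 145, 192]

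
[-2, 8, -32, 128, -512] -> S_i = -2*-4^i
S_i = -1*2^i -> [-1, -2, -4, -8, -16]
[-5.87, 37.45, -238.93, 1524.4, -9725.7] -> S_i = -5.87*(-6.38)^i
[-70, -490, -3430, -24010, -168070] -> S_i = -70*7^i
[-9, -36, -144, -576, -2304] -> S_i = -9*4^i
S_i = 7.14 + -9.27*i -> [7.14, -2.13, -11.4, -20.67, -29.94]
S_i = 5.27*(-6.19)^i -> [5.27, -32.62, 201.93, -1249.92, 7737.01]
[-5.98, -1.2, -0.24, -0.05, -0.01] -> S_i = -5.98*0.20^i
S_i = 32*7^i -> [32, 224, 1568, 10976, 76832]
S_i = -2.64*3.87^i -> [-2.64, -10.22, -39.54, -153.02, -592.17]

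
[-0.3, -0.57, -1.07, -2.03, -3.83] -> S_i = -0.30*1.89^i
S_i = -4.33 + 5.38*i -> [-4.33, 1.05, 6.43, 11.81, 17.19]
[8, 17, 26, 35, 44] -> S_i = 8 + 9*i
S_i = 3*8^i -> [3, 24, 192, 1536, 12288]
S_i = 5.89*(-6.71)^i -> [5.89, -39.52, 265.19, -1779.44, 11940.03]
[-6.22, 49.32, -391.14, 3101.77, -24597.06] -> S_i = -6.22*(-7.93)^i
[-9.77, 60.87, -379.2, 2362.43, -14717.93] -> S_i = -9.77*(-6.23)^i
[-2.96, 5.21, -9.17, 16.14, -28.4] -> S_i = -2.96*(-1.76)^i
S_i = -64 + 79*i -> [-64, 15, 94, 173, 252]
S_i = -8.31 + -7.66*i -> [-8.31, -15.97, -23.63, -31.29, -38.95]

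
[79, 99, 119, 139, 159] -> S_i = 79 + 20*i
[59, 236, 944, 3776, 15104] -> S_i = 59*4^i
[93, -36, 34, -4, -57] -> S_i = Random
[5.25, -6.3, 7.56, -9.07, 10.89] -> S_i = 5.25*(-1.20)^i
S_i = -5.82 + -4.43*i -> [-5.82, -10.25, -14.68, -19.11, -23.54]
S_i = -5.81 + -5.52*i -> [-5.81, -11.33, -16.85, -22.37, -27.89]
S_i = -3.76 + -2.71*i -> [-3.76, -6.47, -9.18, -11.89, -14.6]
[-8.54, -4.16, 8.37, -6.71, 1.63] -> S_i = Random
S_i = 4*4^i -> [4, 16, 64, 256, 1024]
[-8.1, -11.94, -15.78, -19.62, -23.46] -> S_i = -8.10 + -3.84*i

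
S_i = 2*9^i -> [2, 18, 162, 1458, 13122]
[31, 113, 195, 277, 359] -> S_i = 31 + 82*i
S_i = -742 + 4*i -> [-742, -738, -734, -730, -726]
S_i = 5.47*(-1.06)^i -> [5.47, -5.8, 6.15, -6.51, 6.91]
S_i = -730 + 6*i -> [-730, -724, -718, -712, -706]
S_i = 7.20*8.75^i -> [7.2, 63.0, 551.25, 4823.44, 42205.08]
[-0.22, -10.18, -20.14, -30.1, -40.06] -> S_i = -0.22 + -9.96*i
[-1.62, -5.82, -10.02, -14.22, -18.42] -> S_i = -1.62 + -4.20*i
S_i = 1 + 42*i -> [1, 43, 85, 127, 169]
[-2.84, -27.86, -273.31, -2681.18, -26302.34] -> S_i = -2.84*9.81^i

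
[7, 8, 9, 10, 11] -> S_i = 7 + 1*i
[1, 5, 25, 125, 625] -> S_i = 1*5^i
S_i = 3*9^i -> [3, 27, 243, 2187, 19683]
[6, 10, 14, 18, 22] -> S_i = 6 + 4*i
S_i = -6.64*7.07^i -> [-6.64, -46.94, -331.9, -2346.53, -16589.98]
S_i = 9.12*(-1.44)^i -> [9.12, -13.13, 18.91, -27.23, 39.21]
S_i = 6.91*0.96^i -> [6.91, 6.63, 6.37, 6.11, 5.87]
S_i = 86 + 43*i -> [86, 129, 172, 215, 258]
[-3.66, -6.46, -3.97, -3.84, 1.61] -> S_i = Random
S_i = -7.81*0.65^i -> [-7.81, -5.08, -3.3, -2.14, -1.39]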